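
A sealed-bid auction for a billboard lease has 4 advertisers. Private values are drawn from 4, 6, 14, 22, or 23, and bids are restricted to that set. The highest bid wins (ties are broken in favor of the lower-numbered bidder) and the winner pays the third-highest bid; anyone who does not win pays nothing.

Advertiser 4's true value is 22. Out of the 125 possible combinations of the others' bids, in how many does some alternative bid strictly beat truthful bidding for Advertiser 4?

Others bid (4, 4, 22): truth gives 0; bid 23 gives 18 > 0. Violating.
Others bid (4, 6, 22): truth gives 0; bid 23 gives 16 > 0. Violating.
Others bid (4, 14, 22): truth gives 0; bid 23 gives 8 > 0. Violating.
Others bid (4, 22, 4): truth gives 0; bid 23 gives 18 > 0. Violating.
Others bid (4, 4, 4): truth gives 18; no alternative beats it.
Others bid (4, 4, 6): truth gives 18; no alternative beats it.
(Checking all 125 profiles: 27 have a profitable deviation, 98 do not.)

27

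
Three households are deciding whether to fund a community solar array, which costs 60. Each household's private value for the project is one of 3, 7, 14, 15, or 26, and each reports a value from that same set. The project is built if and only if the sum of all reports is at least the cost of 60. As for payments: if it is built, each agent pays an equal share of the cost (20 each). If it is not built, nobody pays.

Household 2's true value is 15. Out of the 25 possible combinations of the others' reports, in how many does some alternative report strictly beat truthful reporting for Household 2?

Others report (26, 26): truth gives -5; report 3 gives 0 > -5. Violating.
Others report (3, 3): truth gives 0; no alternative beats it.
Others report (3, 7): truth gives 0; no alternative beats it.
(Checking all 25 profiles: 1 has a profitable deviation, 24 do not.)

1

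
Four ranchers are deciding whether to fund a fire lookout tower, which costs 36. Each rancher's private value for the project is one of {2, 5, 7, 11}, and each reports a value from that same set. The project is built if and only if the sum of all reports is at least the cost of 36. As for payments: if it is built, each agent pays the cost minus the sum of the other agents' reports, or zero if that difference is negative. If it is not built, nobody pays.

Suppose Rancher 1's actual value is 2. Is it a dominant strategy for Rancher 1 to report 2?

Check each profile of the others' reports and compare truth against every alternative report.
Others report (11, 11, 11): truth gives 0, best alternative gives -1.
Others report (2, 2, 2): truth gives 0, best alternative gives 0.
Others report (2, 2, 5): truth gives 0, best alternative gives 0.
Others report (2, 2, 7): truth gives 0, best alternative gives 0.
Others report (2, 2, 11): truth gives 0, best alternative gives 0.
Others report (2, 5, 2): truth gives 0, best alternative gives 0.
(Remaining 58 profiles checked similarly; truth is weakly best in each.)
In every case the truthful report is at least as good as any alternative, so it is a dominant strategy.

Yes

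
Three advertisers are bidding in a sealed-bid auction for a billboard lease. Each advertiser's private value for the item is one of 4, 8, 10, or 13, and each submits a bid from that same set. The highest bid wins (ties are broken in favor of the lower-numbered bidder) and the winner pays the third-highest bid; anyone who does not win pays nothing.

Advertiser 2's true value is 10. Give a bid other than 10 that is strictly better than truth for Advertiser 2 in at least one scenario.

13

Suppose Advertiser 1 bids 4 and Advertiser 3 bids 13.
Bid 10: loses, pays 0, utility 0.
Bid 13: wins, pays 4, utility 10 - 4 = 6.
So bidding 13 beats truth here (6 > 0).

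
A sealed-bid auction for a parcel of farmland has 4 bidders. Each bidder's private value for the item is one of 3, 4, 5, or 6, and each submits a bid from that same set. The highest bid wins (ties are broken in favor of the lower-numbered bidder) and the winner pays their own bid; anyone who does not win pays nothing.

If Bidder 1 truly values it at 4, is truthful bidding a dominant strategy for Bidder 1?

Consider the case where Bidder 2 bids 3, Bidder 3 bids 3 and Bidder 4 bids 3.
Truthful bid 4: wins, pays 4, utility 4 - 4 = 0.
Bid 3 instead: wins, pays 3, utility 4 - 3 = 1.
Since 1 > 0, bidding 3 is strictly better here, so truthful bidding is not dominant.

No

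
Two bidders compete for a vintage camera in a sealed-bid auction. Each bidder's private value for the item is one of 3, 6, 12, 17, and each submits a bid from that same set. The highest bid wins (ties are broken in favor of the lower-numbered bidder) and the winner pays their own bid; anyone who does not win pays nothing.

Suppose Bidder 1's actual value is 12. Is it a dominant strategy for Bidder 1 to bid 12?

Consider the case where Bidder 2 bids 3.
Truthful bid 12: wins, pays 12, utility 12 - 12 = 0.
Bid 3 instead: wins, pays 3, utility 12 - 3 = 9.
Since 9 > 0, bidding 3 is strictly better here, so truthful bidding is not dominant.

No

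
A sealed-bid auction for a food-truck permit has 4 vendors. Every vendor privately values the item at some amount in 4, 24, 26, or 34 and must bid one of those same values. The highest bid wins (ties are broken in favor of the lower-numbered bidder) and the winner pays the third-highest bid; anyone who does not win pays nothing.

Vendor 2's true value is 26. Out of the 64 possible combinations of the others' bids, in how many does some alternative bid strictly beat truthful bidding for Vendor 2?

12

Others bid (4, 4, 34): truth gives 0; bid 34 gives 22 > 0. Violating.
Others bid (4, 24, 34): truth gives 0; bid 34 gives 2 > 0. Violating.
Others bid (4, 34, 4): truth gives 0; bid 34 gives 22 > 0. Violating.
Others bid (4, 34, 24): truth gives 0; bid 34 gives 2 > 0. Violating.
Others bid (4, 4, 4): truth gives 22; no alternative beats it.
Others bid (4, 4, 24): truth gives 22; no alternative beats it.
(Checking all 64 profiles: 12 have a profitable deviation, 52 do not.)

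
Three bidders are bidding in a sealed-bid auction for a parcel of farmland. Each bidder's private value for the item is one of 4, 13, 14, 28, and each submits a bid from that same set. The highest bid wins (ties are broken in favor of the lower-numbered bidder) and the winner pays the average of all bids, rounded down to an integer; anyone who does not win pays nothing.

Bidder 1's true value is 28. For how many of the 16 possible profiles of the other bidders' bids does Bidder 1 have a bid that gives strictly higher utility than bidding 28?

Others bid (4, 4): truth gives 16; bid 4 gives 24 > 16. Violating.
Others bid (4, 13): truth gives 13; bid 13 gives 18 > 13. Violating.
Others bid (4, 14): truth gives 13; bid 14 gives 18 > 13. Violating.
Others bid (13, 4): truth gives 13; bid 13 gives 18 > 13. Violating.
Others bid (4, 28): truth gives 8; no alternative beats it.
Others bid (13, 28): truth gives 5; no alternative beats it.
(Checking all 16 profiles: 9 have a profitable deviation, 7 do not.)

9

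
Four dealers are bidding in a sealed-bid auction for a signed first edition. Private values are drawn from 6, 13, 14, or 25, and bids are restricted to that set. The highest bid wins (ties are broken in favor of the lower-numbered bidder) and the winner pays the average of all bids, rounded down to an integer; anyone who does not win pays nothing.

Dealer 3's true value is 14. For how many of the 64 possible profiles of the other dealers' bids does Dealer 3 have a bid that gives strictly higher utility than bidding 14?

3

Others bid (6, 6, 6): truth gives 6; bid 13 gives 7 > 6. Violating.
Others bid (6, 14, 6): truth gives 0; bid 25 gives 2 > 0. Violating.
Others bid (14, 6, 6): truth gives 0; bid 25 gives 2 > 0. Violating.
Others bid (6, 6, 13): truth gives 5; no alternative beats it.
Others bid (6, 6, 14): truth gives 4; no alternative beats it.
(Checking all 64 profiles: 3 have a profitable deviation, 61 do not.)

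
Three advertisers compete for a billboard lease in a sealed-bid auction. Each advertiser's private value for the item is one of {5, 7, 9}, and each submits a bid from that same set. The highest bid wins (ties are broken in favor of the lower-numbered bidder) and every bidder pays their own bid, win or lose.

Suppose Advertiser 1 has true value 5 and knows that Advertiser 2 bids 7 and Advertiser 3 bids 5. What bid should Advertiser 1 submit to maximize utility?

Bid 5: loses but pays 5, utility -5.
Bid 7: wins, pays 7, utility 5 - 7 = -2.
Bid 9: wins, pays 9, utility 5 - 9 = -4.
The best choice is 7 with utility -2.

7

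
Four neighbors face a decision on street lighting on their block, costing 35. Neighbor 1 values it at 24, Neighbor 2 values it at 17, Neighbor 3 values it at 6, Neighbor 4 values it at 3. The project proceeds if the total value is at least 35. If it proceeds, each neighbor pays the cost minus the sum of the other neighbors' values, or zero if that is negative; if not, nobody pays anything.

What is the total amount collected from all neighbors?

11

Total value 50 ≥ cost 35, so it is built.
Neighbor 1: others sum to 26; max(0, 35 - 26) = 9.
Neighbor 2: others sum to 33; max(0, 35 - 33) = 2.
Neighbor 3: others sum to 44; max(0, 35 - 44) = 0.
Neighbor 4: others sum to 47; max(0, 35 - 47) = 0.
Total collected = 9 + 2 + 0 + 0 = 11.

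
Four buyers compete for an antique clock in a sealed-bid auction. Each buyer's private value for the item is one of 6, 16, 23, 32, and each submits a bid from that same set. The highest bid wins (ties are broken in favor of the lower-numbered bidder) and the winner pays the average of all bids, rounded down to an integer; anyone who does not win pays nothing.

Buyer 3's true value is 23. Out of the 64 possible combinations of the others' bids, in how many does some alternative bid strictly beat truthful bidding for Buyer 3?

16

Others bid (6, 6, 6): truth gives 13; bid 16 gives 15 > 13. Violating.
Others bid (6, 6, 16): truth gives 11; bid 16 gives 12 > 11. Violating.
Others bid (6, 6, 32): truth gives 0; bid 32 gives 4 > 0. Violating.
Others bid (6, 16, 32): truth gives 0; bid 32 gives 2 > 0. Violating.
Others bid (6, 6, 23): truth gives 9; no alternative beats it.
Others bid (6, 16, 6): truth gives 11; no alternative beats it.
(Checking all 64 profiles: 16 have a profitable deviation, 48 do not.)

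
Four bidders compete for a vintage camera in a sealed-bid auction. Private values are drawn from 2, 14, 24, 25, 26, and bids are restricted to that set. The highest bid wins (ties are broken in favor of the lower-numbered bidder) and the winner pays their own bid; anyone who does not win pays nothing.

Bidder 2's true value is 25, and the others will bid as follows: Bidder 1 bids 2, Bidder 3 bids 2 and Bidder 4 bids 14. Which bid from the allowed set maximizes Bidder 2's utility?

14

Bid 2: loses, pays 0, utility 0.
Bid 14: wins, pays 14, utility 25 - 14 = 11.
Bid 24: wins, pays 24, utility 25 - 24 = 1.
Bid 25: wins, pays 25, utility 25 - 25 = 0.
Bid 26: wins, pays 26, utility 25 - 26 = -1.
The best choice is 14 with utility 11.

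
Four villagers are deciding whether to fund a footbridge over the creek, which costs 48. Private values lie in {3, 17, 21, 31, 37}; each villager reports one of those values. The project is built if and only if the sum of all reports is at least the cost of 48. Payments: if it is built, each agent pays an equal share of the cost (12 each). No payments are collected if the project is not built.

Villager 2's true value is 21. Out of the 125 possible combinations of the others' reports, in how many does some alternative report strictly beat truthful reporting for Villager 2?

Others report (3, 3, 17): truth gives 0; report 31 gives 9 > 0. Violating.
Others report (3, 17, 3): truth gives 0; report 31 gives 9 > 0. Violating.
Others report (17, 3, 3): truth gives 0; report 31 gives 9 > 0. Violating.
Others report (3, 3, 3): truth gives 0; no alternative beats it.
Others report (3, 3, 21): truth gives 9; no alternative beats it.
(Checking all 125 profiles: 3 have a profitable deviation, 122 do not.)

3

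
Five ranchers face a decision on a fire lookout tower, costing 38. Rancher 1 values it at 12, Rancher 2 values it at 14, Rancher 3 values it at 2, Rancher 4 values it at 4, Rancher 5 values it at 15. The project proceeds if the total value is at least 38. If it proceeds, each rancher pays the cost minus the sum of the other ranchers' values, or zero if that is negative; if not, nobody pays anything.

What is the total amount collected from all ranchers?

Total value 47 ≥ cost 38, so it is built.
Rancher 1: others sum to 35; max(0, 38 - 35) = 3.
Rancher 2: others sum to 33; max(0, 38 - 33) = 5.
Rancher 3: others sum to 45; max(0, 38 - 45) = 0.
Rancher 4: others sum to 43; max(0, 38 - 43) = 0.
Rancher 5: others sum to 32; max(0, 38 - 32) = 6.
Total collected = 3 + 5 + 0 + 0 + 6 = 14.

14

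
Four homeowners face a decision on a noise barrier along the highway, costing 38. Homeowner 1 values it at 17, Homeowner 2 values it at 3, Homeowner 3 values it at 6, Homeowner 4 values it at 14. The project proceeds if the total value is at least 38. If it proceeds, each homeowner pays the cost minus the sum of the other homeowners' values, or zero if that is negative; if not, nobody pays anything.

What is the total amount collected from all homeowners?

Total value 40 ≥ cost 38, so it is built.
Homeowner 1: others sum to 23; max(0, 38 - 23) = 15.
Homeowner 2: others sum to 37; max(0, 38 - 37) = 1.
Homeowner 3: others sum to 34; max(0, 38 - 34) = 4.
Homeowner 4: others sum to 26; max(0, 38 - 26) = 12.
Total collected = 15 + 1 + 4 + 12 = 32.

32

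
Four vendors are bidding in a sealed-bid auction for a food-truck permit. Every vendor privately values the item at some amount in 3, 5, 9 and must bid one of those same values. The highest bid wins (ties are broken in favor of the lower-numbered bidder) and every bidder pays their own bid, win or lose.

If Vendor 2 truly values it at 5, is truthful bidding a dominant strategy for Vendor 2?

No

Consider the case where Vendor 1 bids 3, Vendor 3 bids 3 and Vendor 4 bids 9.
Truthful bid 5: loses but pays 5, utility -5.
Bid 3 instead: loses but pays 3, utility -3.
Since -3 > -5, bidding 3 is strictly better here, so truthful bidding is not dominant.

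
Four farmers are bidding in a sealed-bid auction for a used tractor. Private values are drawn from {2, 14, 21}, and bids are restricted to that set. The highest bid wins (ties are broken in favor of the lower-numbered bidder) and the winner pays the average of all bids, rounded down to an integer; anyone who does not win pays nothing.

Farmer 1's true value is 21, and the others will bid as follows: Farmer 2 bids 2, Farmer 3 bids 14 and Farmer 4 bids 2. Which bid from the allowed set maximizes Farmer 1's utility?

14

Bid 2: loses, pays 0, utility 0.
Bid 14: wins, pays 8, utility 21 - 8 = 13.
Bid 21: wins, pays 9, utility 21 - 9 = 12.
The best choice is 14 with utility 13.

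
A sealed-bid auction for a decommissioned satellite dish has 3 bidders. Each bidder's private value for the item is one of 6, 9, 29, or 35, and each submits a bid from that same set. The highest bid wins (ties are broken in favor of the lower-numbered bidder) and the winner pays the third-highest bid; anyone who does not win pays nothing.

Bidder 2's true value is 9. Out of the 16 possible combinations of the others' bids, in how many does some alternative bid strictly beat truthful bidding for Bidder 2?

4

Others bid (6, 29): truth gives 0; bid 29 gives 3 > 0. Violating.
Others bid (6, 35): truth gives 0; bid 35 gives 3 > 0. Violating.
Others bid (9, 6): truth gives 0; bid 29 gives 3 > 0. Violating.
Others bid (29, 6): truth gives 0; bid 35 gives 3 > 0. Violating.
Others bid (6, 6): truth gives 3; no alternative beats it.
Others bid (6, 9): truth gives 3; no alternative beats it.
(Checking all 16 profiles: 4 have a profitable deviation, 12 do not.)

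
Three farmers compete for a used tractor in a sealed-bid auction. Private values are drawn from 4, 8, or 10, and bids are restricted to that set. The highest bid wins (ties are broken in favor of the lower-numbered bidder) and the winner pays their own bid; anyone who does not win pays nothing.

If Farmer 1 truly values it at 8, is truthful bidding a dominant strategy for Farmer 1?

Consider the case where Farmer 2 bids 4 and Farmer 3 bids 4.
Truthful bid 8: wins, pays 8, utility 8 - 8 = 0.
Bid 4 instead: wins, pays 4, utility 8 - 4 = 4.
Since 4 > 0, bidding 4 is strictly better here, so truthful bidding is not dominant.

No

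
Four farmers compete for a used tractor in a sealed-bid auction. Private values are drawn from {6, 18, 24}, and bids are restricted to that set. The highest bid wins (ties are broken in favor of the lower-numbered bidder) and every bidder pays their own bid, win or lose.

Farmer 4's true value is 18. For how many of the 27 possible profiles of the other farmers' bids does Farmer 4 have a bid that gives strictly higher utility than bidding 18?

Others bid (6, 6, 18): truth gives -18; bid 6 gives -6 > -18. Violating.
Others bid (6, 6, 24): truth gives -18; bid 6 gives -6 > -18. Violating.
Others bid (6, 18, 6): truth gives -18; bid 6 gives -6 > -18. Violating.
Others bid (6, 18, 18): truth gives -18; bid 6 gives -6 > -18. Violating.
Others bid (6, 6, 6): truth gives 0; no alternative beats it.
(Checking all 27 profiles: 26 have a profitable deviation, 1 does not.)

26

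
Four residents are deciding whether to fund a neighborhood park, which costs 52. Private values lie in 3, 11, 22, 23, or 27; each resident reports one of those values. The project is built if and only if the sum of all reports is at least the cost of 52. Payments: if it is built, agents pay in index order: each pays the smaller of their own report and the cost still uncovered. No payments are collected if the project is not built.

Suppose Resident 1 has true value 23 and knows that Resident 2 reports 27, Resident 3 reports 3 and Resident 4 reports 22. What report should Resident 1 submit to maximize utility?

Report 3: project built, pays 3, utility 23 - 3 = 20.
Report 11: project built, pays 11, utility 23 - 11 = 12.
Report 22: project built, pays 22, utility 23 - 22 = 1.
Report 23: project built, pays 23, utility 23 - 23 = 0.
Report 27: project built, pays 27, utility 23 - 27 = -4.
The best choice is 3 with utility 20.

3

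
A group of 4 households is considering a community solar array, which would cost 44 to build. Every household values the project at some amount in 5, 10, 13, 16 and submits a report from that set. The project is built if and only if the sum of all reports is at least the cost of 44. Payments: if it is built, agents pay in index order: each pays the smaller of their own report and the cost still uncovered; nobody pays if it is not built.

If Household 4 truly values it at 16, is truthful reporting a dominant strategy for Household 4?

Yes

Check each profile of the others' reports and compare truth against every alternative report.
Others report (10, 10, 10): truth gives 2, best alternative gives 0.
Others report (13, 16, 16): truth gives 16, best alternative gives 16.
Others report (16, 13, 16): truth gives 16, best alternative gives 16.
Others report (16, 16, 13): truth gives 16, best alternative gives 16.
Others report (16, 16, 16): truth gives 16, best alternative gives 16.
Others report (10, 16, 16): truth gives 14, best alternative gives 14.
(Remaining 58 profiles checked similarly; truth is weakly best in each.)
In every case the truthful report is at least as good as any alternative, so it is a dominant strategy.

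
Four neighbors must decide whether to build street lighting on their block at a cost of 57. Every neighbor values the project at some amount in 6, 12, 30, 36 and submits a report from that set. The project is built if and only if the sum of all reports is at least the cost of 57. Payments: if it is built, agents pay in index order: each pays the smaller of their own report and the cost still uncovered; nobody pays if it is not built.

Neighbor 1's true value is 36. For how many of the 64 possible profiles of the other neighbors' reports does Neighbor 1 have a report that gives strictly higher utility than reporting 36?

Others report (6, 6, 30): truth gives 0; report 30 gives 6 > 0. Violating.
Others report (6, 6, 36): truth gives 0; report 12 gives 24 > 0. Violating.
Others report (6, 12, 12): truth gives 0; report 30 gives 6 > 0. Violating.
Others report (6, 12, 30): truth gives 0; report 12 gives 24 > 0. Violating.
Others report (6, 6, 6): truth gives 0; no alternative beats it.
Others report (6, 6, 12): truth gives 0; no alternative beats it.
(Checking all 64 profiles: 60 have a profitable deviation, 4 do not.)

60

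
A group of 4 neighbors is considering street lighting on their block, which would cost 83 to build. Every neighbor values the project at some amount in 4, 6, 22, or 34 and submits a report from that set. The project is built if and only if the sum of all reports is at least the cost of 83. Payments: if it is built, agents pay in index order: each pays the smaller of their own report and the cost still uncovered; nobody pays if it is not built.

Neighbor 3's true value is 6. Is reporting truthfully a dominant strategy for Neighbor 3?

Consider the case where Neighbor 1 reports 22, Neighbor 2 reports 34 and Neighbor 4 reports 34.
Truthful report 6: project built, pays 6, utility 6 - 6 = 0.
Report 4 instead: project built, pays 4, utility 6 - 4 = 2.
Since 2 > 0, reporting 4 is strictly better here, so truthful reporting is not dominant.

No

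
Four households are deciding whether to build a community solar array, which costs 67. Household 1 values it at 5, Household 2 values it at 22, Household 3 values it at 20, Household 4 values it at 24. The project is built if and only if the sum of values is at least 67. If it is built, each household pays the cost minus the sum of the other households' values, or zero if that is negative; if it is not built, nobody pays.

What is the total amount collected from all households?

55

Total value 71 ≥ cost 67, so it is built.
Household 1: others sum to 66; max(0, 67 - 66) = 1.
Household 2: others sum to 49; max(0, 67 - 49) = 18.
Household 3: others sum to 51; max(0, 67 - 51) = 16.
Household 4: others sum to 47; max(0, 67 - 47) = 20.
Total collected = 1 + 18 + 16 + 20 = 55.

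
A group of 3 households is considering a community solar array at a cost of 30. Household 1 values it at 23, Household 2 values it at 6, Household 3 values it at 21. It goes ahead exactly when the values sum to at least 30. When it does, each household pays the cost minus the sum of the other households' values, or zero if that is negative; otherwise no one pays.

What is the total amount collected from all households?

4

Total value 50 ≥ cost 30, so it is built.
Household 1: others sum to 27; max(0, 30 - 27) = 3.
Household 2: others sum to 44; max(0, 30 - 44) = 0.
Household 3: others sum to 29; max(0, 30 - 29) = 1.
Total collected = 3 + 0 + 1 = 4.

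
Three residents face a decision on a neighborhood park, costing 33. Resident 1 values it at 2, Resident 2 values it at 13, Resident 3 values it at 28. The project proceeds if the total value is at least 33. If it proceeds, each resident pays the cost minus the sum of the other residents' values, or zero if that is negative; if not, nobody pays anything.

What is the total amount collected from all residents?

21

Total value 43 ≥ cost 33, so it is built.
Resident 1: others sum to 41; max(0, 33 - 41) = 0.
Resident 2: others sum to 30; max(0, 33 - 30) = 3.
Resident 3: others sum to 15; max(0, 33 - 15) = 18.
Total collected = 0 + 3 + 18 = 21.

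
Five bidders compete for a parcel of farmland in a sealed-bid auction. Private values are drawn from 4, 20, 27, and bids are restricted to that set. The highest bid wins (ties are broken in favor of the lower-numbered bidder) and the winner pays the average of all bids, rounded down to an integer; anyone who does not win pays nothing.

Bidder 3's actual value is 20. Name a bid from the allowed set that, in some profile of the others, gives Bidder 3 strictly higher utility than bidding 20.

Suppose Bidder 1 bids 4, Bidder 2 bids 4, Bidder 4 bids 4 and Bidder 5 bids 27.
Bid 20: loses, pays 0, utility 0.
Bid 27: wins, pays 13, utility 20 - 13 = 7.
So bidding 27 beats truth here (7 > 0).

27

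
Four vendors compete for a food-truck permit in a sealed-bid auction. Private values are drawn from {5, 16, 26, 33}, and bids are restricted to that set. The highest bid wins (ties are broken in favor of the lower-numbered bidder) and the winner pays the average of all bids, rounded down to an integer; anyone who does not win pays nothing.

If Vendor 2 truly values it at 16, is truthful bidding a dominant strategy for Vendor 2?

No

Consider the case where Vendor 1 bids 5, Vendor 3 bids 5 and Vendor 4 bids 26.
Truthful bid 16: loses, pays 0, utility 0.
Bid 26 instead: wins, pays 15, utility 16 - 15 = 1.
Since 1 > 0, bidding 26 is strictly better here, so truthful bidding is not dominant.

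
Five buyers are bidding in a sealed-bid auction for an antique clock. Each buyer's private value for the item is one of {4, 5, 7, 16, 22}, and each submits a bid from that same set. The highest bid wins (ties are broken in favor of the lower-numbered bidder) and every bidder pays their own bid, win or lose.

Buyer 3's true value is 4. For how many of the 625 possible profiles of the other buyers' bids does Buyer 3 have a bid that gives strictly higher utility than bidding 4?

36

Others bid (4, 4, 4, 4): truth gives -4; bid 5 gives -1 > -4. Violating.
Others bid (4, 4, 4, 5): truth gives -4; bid 5 gives -1 > -4. Violating.
Others bid (4, 4, 4, 7): truth gives -4; bid 7 gives -3 > -4. Violating.
Others bid (4, 4, 5, 4): truth gives -4; bid 5 gives -1 > -4. Violating.
Others bid (4, 4, 4, 16): truth gives -4; no alternative beats it.
Others bid (4, 4, 4, 22): truth gives -4; no alternative beats it.
(Checking all 625 profiles: 36 have a profitable deviation, 589 do not.)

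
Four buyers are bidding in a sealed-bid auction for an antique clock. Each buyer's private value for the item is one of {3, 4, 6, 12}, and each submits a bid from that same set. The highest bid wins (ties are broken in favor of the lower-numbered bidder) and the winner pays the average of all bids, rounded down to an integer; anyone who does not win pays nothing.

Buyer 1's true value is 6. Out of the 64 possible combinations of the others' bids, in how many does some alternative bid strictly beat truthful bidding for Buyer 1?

6

Others bid (3, 3, 4): truth gives 2; bid 4 gives 3 > 2. Violating.
Others bid (3, 4, 3): truth gives 2; bid 4 gives 3 > 2. Violating.
Others bid (3, 4, 4): truth gives 2; bid 4 gives 3 > 2. Violating.
Others bid (4, 3, 3): truth gives 2; bid 4 gives 3 > 2. Violating.
Others bid (3, 3, 3): truth gives 3; no alternative beats it.
Others bid (3, 3, 6): truth gives 2; no alternative beats it.
(Checking all 64 profiles: 6 have a profitable deviation, 58 do not.)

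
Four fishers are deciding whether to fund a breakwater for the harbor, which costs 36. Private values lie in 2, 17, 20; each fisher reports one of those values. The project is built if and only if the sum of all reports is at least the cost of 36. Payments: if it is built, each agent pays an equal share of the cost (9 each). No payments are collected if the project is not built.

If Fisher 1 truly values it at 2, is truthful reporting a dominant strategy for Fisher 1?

Yes

Check each profile of the others' reports and compare truth against every alternative report.
Others report (2, 2, 17): truth gives 0, best alternative gives -7.
Others report (2, 2, 20): truth gives 0, best alternative gives -7.
Others report (2, 17, 2): truth gives 0, best alternative gives -7.
Others report (2, 20, 2): truth gives 0, best alternative gives -7.
Others report (17, 2, 2): truth gives 0, best alternative gives -7.
Others report (20, 2, 2): truth gives 0, best alternative gives -7.
(Remaining 21 profiles checked similarly; truth is weakly best in each.)
In every case the truthful report is at least as good as any alternative, so it is a dominant strategy.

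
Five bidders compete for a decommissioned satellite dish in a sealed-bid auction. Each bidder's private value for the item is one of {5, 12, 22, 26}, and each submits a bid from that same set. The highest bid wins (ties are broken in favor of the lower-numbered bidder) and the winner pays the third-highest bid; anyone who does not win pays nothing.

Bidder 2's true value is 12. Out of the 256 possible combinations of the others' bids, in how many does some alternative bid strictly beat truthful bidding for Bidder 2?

8

Others bid (5, 5, 5, 22): truth gives 0; bid 22 gives 7 > 0. Violating.
Others bid (5, 5, 5, 26): truth gives 0; bid 26 gives 7 > 0. Violating.
Others bid (5, 5, 22, 5): truth gives 0; bid 22 gives 7 > 0. Violating.
Others bid (5, 5, 26, 5): truth gives 0; bid 26 gives 7 > 0. Violating.
Others bid (5, 5, 5, 5): truth gives 7; no alternative beats it.
Others bid (5, 5, 5, 12): truth gives 7; no alternative beats it.
(Checking all 256 profiles: 8 have a profitable deviation, 248 do not.)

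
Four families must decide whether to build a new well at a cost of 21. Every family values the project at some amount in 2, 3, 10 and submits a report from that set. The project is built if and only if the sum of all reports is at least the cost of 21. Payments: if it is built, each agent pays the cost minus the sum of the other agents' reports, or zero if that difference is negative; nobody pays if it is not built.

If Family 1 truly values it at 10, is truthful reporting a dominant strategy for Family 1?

Yes

Check each profile of the others' reports and compare truth against every alternative report.
Others report (3, 3, 10): truth gives 5, best alternative gives 0.
Others report (3, 10, 3): truth gives 5, best alternative gives 0.
Others report (10, 3, 3): truth gives 5, best alternative gives 0.
Others report (2, 3, 10): truth gives 4, best alternative gives 0.
Others report (2, 10, 3): truth gives 4, best alternative gives 0.
Others report (3, 2, 10): truth gives 4, best alternative gives 0.
(Remaining 21 profiles checked similarly; truth is weakly best in each.)
In every case the truthful report is at least as good as any alternative, so it is a dominant strategy.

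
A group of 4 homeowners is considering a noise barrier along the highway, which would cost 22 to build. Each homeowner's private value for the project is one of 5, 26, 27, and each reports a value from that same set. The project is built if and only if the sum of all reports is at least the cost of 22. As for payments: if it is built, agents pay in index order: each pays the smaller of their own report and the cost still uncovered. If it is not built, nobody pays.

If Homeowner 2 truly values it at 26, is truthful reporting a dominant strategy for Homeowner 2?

Consider the case where Homeowner 1 reports 5, Homeowner 3 reports 5 and Homeowner 4 reports 26.
Truthful report 26: project built, pays 17, utility 26 - 17 = 9.
Report 5 instead: project built, pays 5, utility 26 - 5 = 21.
Since 21 > 9, reporting 5 is strictly better here, so truthful reporting is not dominant.

No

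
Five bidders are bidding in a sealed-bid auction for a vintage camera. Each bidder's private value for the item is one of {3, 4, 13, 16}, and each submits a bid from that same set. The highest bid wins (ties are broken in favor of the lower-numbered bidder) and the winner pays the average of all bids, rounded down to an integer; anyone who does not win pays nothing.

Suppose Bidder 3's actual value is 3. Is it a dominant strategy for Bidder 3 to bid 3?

Check each profile of the others' bids and compare truth against every alternative bid.
Others bid (3, 3, 3, 3): truth gives 0, best alternative gives 0.
Others bid (3, 3, 3, 4): truth gives 0, best alternative gives 0.
Others bid (3, 3, 3, 13): truth gives 0, best alternative gives 0.
Others bid (3, 3, 3, 16): truth gives 0, best alternative gives 0.
Others bid (3, 3, 4, 3): truth gives 0, best alternative gives 0.
Others bid (3, 3, 4, 4): truth gives 0, best alternative gives 0.
(Remaining 250 profiles checked similarly; truth is weakly best in each.)
In every case the truthful bid is at least as good as any alternative, so it is a dominant strategy.

Yes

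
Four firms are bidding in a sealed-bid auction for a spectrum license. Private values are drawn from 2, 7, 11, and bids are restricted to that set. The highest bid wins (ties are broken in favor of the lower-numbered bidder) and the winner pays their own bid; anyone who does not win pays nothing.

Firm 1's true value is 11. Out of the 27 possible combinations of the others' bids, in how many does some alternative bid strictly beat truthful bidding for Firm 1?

Others bid (2, 2, 2): truth gives 0; bid 2 gives 9 > 0. Violating.
Others bid (2, 2, 7): truth gives 0; bid 7 gives 4 > 0. Violating.
Others bid (2, 7, 2): truth gives 0; bid 7 gives 4 > 0. Violating.
Others bid (2, 7, 7): truth gives 0; bid 7 gives 4 > 0. Violating.
Others bid (2, 2, 11): truth gives 0; no alternative beats it.
Others bid (2, 7, 11): truth gives 0; no alternative beats it.
(Checking all 27 profiles: 8 have a profitable deviation, 19 do not.)

8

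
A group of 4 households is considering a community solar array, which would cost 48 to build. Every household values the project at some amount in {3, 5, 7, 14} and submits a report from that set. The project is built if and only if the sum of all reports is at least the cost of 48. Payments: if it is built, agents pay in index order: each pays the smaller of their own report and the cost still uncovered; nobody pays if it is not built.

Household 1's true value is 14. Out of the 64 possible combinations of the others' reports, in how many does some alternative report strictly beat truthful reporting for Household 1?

1

Others report (14, 14, 14): truth gives 0; report 7 gives 7 > 0. Violating.
Others report (3, 3, 3): truth gives 0; no alternative beats it.
Others report (3, 3, 5): truth gives 0; no alternative beats it.
(Checking all 64 profiles: 1 has a profitable deviation, 63 do not.)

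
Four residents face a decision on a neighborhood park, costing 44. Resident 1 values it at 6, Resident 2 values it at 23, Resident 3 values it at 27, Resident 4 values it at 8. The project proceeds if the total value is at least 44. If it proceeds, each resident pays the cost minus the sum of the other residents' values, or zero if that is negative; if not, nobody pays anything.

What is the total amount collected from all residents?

10

Total value 64 ≥ cost 44, so it is built.
Resident 1: others sum to 58; max(0, 44 - 58) = 0.
Resident 2: others sum to 41; max(0, 44 - 41) = 3.
Resident 3: others sum to 37; max(0, 44 - 37) = 7.
Resident 4: others sum to 56; max(0, 44 - 56) = 0.
Total collected = 0 + 3 + 7 + 0 = 10.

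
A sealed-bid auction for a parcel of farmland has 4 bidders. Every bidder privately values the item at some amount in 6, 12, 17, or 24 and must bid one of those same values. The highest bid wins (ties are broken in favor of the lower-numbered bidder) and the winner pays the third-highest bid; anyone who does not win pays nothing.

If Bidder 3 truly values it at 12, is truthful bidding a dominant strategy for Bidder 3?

Consider the case where Bidder 1 bids 6, Bidder 2 bids 6 and Bidder 4 bids 17.
Truthful bid 12: loses, pays 0, utility 0.
Bid 17 instead: wins, pays 6, utility 12 - 6 = 6.
Since 6 > 0, bidding 17 is strictly better here, so truthful bidding is not dominant.

No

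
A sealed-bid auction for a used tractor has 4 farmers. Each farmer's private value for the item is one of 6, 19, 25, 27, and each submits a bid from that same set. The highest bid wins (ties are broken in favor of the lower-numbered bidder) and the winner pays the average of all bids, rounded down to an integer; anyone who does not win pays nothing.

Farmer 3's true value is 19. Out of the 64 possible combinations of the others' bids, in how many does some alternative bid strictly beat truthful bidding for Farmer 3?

11

Others bid (6, 6, 25): truth gives 0; bid 25 gives 4 > 0. Violating.
Others bid (6, 6, 27): truth gives 0; bid 27 gives 3 > 0. Violating.
Others bid (6, 19, 6): truth gives 0; bid 25 gives 5 > 0. Violating.
Others bid (6, 19, 19): truth gives 0; bid 25 gives 2 > 0. Violating.
Others bid (6, 6, 6): truth gives 10; no alternative beats it.
Others bid (6, 6, 19): truth gives 7; no alternative beats it.
(Checking all 64 profiles: 11 have a profitable deviation, 53 do not.)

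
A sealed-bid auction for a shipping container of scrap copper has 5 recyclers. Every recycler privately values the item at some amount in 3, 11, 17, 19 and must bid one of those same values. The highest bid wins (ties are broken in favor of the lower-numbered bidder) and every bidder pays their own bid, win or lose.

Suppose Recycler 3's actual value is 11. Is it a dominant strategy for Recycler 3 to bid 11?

Consider the case where Recycler 1 bids 3, Recycler 2 bids 3, Recycler 4 bids 3 and Recycler 5 bids 17.
Truthful bid 11: loses but pays 11, utility -11.
Bid 3 instead: loses but pays 3, utility -3.
Since -3 > -11, bidding 3 is strictly better here, so truthful bidding is not dominant.

No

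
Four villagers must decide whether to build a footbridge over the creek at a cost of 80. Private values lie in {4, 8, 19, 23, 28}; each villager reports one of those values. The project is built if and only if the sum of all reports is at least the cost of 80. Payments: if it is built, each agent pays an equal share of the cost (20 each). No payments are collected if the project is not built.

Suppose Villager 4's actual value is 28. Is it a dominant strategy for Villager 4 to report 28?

Check each profile of the others' reports and compare truth against every alternative report.
Others report (4, 23, 28): truth gives 8, best alternative gives 0.
Others report (4, 28, 23): truth gives 8, best alternative gives 0.
Others report (8, 19, 28): truth gives 8, best alternative gives 0.
Others report (8, 23, 23): truth gives 8, best alternative gives 0.
Others report (8, 28, 19): truth gives 8, best alternative gives 0.
Others report (19, 8, 28): truth gives 8, best alternative gives 0.
(Remaining 119 profiles checked similarly; truth is weakly best in each.)
In every case the truthful report is at least as good as any alternative, so it is a dominant strategy.

Yes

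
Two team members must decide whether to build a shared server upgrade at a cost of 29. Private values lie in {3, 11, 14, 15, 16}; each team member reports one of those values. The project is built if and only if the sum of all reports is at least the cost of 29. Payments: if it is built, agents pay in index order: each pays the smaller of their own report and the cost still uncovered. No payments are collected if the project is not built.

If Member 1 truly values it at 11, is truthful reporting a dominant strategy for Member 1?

Yes

Check each profile of the others' reports and compare truth against every alternative report.
Others report (3): truth gives 0, best alternative gives 0.
Others report (11): truth gives 0, best alternative gives 0.
Others report (14): truth gives 0, best alternative gives 0.
Others report (15): truth gives 0, best alternative gives 0.
Others report (16): truth gives 0, best alternative gives 0.
In every case the truthful report is at least as good as any alternative, so it is a dominant strategy.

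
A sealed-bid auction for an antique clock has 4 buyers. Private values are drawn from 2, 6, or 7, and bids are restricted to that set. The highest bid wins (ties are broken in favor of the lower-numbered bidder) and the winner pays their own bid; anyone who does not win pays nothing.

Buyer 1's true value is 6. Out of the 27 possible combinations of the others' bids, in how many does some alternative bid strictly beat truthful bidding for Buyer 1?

1

Others bid (2, 2, 2): truth gives 0; bid 2 gives 4 > 0. Violating.
Others bid (2, 2, 6): truth gives 0; no alternative beats it.
Others bid (2, 2, 7): truth gives 0; no alternative beats it.
(Checking all 27 profiles: 1 has a profitable deviation, 26 do not.)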